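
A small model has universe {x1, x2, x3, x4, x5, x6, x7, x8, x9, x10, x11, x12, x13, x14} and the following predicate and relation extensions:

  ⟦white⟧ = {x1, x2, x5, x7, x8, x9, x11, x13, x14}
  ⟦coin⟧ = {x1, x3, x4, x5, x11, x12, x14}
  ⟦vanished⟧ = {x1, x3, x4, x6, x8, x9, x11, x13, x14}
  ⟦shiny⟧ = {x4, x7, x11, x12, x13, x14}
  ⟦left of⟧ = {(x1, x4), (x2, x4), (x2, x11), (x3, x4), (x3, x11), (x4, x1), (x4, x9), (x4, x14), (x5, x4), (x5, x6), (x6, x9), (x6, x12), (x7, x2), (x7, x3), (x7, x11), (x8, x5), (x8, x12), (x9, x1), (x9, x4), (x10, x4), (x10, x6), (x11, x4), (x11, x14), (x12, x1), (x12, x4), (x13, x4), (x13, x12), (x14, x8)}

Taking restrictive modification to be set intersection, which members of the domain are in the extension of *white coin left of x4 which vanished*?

{x1, x11}

⟦left of x4⟧ = {x : ⟨x, x4⟩ ∈ ⟦left of⟧} = {x1, x2, x3, x5, x9, x10, x11, x12, x13}
⟦which vanished⟧ = ⟦vanished⟧ = {x1, x3, x4, x6, x8, x9, x11, x13, x14}
⟦coin⟧ = {x1, x3, x4, x5, x11, x12, x14}
… ∩ ⟦left of x4⟧ = {x1, x3, x4, x5, x11, x12, x14} ∩ {x1, x2, x3, x5, x9, x10, x11, x12, x13} = {x1, x3, x5, x11, x12}
… ∩ ⟦which vanished⟧ = {x1, x3, x5, x11, x12} ∩ {x1, x3, x4, x6, x8, x9, x11, x13, x14} = {x1, x3, x11}
… ∩ ⟦white⟧ = {x1, x3, x11} ∩ {x1, x2, x5, x7, x8, x9, x11, x13, x14} = {x1, x11}
So ⟦white coin left of x4 which vanished⟧ = {x1, x11}.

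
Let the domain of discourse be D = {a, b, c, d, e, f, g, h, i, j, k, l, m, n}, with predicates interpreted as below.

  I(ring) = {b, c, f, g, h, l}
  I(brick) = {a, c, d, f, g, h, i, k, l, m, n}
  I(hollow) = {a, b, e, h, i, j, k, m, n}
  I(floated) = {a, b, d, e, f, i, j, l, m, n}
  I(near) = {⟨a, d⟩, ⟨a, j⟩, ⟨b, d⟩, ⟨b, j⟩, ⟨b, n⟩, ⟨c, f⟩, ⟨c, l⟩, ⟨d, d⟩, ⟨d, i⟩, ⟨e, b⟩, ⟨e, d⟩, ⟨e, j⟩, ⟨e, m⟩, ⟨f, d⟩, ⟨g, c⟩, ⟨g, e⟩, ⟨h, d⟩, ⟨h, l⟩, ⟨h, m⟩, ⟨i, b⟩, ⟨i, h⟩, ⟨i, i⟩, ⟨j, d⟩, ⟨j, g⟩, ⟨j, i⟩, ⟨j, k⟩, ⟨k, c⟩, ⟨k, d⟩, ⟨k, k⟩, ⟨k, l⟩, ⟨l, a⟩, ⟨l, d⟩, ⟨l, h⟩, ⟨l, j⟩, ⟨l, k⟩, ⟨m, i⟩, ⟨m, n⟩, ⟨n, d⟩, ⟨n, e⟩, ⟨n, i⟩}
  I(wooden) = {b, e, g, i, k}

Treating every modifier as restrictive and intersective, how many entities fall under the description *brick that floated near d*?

⟦that floated⟧ = ⟦floated⟧ = {a, b, d, e, f, i, j, l, m, n}
⟦near d⟧ = {x : ⟨x, d⟩ ∈ ⟦near⟧} = {a, b, d, e, f, h, j, k, l, n}
⟦brick⟧ = {a, c, d, f, g, h, i, k, l, m, n}
… ∩ ⟦that floated⟧ = {a, c, d, f, g, h, i, k, l, m, n} ∩ {a, b, d, e, f, i, j, l, m, n} = {a, d, f, i, l, m, n}
… ∩ ⟦near d⟧ = {a, d, f, i, l, m, n} ∩ {a, b, d, e, f, h, j, k, l, n} = {a, d, f, l, n}
⟦brick that floated near d⟧ = {a, d, f, l, n}, so the cardinality is 5.

5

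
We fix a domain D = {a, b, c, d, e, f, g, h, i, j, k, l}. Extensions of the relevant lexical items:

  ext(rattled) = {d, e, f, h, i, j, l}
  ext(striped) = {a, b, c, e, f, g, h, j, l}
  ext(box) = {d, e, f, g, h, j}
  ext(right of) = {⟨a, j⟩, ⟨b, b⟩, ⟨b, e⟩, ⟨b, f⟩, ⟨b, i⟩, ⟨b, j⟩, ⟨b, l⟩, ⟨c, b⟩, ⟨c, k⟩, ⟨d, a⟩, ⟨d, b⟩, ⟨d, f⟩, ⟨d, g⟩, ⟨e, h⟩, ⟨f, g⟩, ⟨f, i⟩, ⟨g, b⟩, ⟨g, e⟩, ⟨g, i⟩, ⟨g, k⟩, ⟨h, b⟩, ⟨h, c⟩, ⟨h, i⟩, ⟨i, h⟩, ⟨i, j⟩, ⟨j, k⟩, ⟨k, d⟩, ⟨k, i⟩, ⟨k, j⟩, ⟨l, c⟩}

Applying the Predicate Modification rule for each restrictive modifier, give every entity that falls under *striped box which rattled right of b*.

⟦which rattled⟧ = ⟦rattled⟧ = {d, e, f, h, i, j, l}
⟦right of b⟧ = {x : ⟨x, b⟩ ∈ ⟦right of⟧} = {b, c, d, g, h}
⟦box⟧ = {d, e, f, g, h, j}
… ∩ ⟦which rattled⟧ = {d, e, f, g, h, j} ∩ {d, e, f, h, i, j, l} = {d, e, f, h, j}
… ∩ ⟦right of b⟧ = {d, e, f, h, j} ∩ {b, c, d, g, h} = {d, h}
… ∩ ⟦striped⟧ = {d, h} ∩ {a, b, c, e, f, g, h, j, l} = {h}
So ⟦striped box which rattled right of b⟧ = {h}.

{h}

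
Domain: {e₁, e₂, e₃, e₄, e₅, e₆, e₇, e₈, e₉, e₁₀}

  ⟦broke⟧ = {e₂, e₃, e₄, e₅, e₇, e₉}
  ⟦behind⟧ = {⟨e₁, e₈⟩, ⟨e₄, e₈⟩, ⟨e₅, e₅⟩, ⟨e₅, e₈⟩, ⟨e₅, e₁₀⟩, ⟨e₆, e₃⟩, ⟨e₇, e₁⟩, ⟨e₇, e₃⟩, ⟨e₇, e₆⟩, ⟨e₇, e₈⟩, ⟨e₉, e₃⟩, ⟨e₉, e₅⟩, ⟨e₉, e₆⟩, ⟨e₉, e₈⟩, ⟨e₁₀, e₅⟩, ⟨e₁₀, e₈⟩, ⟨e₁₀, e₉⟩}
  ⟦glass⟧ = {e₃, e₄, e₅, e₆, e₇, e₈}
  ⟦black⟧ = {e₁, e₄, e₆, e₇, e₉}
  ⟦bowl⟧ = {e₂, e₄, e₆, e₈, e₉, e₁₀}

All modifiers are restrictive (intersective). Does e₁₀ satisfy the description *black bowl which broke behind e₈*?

⟦which broke⟧ = ⟦broke⟧ = {e₂, e₃, e₄, e₅, e₇, e₉}
⟦behind e₈⟧ = {x : ⟨x, e₈⟩ ∈ ⟦behind⟧} = {e₁, e₄, e₅, e₇, e₉, e₁₀}
⟦bowl⟧ = {e₂, e₄, e₆, e₈, e₉, e₁₀}
… ∩ ⟦which broke⟧ = {e₂, e₄, e₆, e₈, e₉, e₁₀} ∩ {e₂, e₃, e₄, e₅, e₇, e₉} = {e₂, e₄, e₉}
… ∩ ⟦behind e₈⟧ = {e₂, e₄, e₉} ∩ {e₁, e₄, e₅, e₇, e₉, e₁₀} = {e₄, e₉}
… ∩ ⟦black⟧ = {e₄, e₉} ∩ {e₁, e₄, e₆, e₇, e₉} = {e₄, e₉}
⟦black bowl which broke behind e₈⟧ = {e₄, e₉}; e₁₀ ∉ this set.

no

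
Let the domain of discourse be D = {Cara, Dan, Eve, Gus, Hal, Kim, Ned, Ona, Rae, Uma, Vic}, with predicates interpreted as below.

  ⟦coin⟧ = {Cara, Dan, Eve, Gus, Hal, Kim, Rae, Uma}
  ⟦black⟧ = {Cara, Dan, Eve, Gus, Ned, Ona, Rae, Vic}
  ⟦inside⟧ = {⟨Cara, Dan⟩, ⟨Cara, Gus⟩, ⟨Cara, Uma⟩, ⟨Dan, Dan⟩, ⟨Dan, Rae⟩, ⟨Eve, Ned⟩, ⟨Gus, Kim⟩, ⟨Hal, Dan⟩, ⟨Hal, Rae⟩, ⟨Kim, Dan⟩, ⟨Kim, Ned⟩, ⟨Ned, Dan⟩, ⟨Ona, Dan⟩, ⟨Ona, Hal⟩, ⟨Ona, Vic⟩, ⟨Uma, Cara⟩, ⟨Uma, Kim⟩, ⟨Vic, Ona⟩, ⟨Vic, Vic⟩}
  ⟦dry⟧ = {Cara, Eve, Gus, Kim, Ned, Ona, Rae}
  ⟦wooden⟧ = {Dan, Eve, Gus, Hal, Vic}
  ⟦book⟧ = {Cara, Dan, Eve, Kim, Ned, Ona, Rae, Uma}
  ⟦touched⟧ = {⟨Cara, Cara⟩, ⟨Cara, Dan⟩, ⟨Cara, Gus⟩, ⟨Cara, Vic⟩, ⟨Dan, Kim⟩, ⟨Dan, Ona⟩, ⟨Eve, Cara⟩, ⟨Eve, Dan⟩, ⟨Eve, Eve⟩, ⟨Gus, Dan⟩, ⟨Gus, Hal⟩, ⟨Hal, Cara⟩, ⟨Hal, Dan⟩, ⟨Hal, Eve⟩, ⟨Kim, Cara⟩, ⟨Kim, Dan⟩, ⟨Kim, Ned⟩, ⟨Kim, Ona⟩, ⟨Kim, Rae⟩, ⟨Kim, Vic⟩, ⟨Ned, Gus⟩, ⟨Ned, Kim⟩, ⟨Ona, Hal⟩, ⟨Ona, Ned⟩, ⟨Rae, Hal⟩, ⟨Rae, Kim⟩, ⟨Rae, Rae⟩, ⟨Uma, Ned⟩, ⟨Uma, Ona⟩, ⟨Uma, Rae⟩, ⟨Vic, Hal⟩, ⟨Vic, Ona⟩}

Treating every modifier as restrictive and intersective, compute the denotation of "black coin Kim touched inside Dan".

⟦Kim touched⟧ = {x : ⟨Kim, x⟩ ∈ ⟦touched⟧} = {Cara, Dan, Ned, Ona, Rae, Vic}
⟦inside Dan⟧ = {x : ⟨x, Dan⟩ ∈ ⟦inside⟧} = {Cara, Dan, Hal, Kim, Ned, Ona}
⟦coin⟧ = {Cara, Dan, Eve, Gus, Hal, Kim, Rae, Uma}
… ∩ ⟦Kim touched⟧ = {Cara, Dan, Eve, Gus, Hal, Kim, Rae, Uma} ∩ {Cara, Dan, Ned, Ona, Rae, Vic} = {Cara, Dan, Rae}
… ∩ ⟦inside Dan⟧ = {Cara, Dan, Rae} ∩ {Cara, Dan, Hal, Kim, Ned, Ona} = {Cara, Dan}
… ∩ ⟦black⟧ = {Cara, Dan} ∩ {Cara, Dan, Eve, Gus, Ned, Ona, Rae, Vic} = {Cara, Dan}
So ⟦black coin Kim touched inside Dan⟧ = {Cara, Dan}.

{Cara, Dan}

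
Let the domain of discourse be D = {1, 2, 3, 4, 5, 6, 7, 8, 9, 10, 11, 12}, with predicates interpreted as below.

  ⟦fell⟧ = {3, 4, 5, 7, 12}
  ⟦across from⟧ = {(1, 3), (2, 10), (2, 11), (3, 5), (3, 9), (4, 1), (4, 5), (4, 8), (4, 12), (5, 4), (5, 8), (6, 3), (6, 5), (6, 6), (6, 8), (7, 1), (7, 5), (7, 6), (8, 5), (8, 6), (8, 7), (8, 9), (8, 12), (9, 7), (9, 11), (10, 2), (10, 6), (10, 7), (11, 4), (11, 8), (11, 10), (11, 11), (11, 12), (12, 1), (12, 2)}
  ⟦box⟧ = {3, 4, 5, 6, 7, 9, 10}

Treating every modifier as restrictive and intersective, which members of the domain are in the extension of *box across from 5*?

{3, 4, 6, 7}

⟦across from 5⟧ = {x : ⟨x, 5⟩ ∈ ⟦across from⟧} = {3, 4, 6, 7, 8}
⟦box⟧ = {3, 4, 5, 6, 7, 9, 10}
… ∩ ⟦across from 5⟧ = {3, 4, 5, 6, 7, 9, 10} ∩ {3, 4, 6, 7, 8} = {3, 4, 6, 7}
So ⟦box across from 5⟧ = {3, 4, 6, 7}.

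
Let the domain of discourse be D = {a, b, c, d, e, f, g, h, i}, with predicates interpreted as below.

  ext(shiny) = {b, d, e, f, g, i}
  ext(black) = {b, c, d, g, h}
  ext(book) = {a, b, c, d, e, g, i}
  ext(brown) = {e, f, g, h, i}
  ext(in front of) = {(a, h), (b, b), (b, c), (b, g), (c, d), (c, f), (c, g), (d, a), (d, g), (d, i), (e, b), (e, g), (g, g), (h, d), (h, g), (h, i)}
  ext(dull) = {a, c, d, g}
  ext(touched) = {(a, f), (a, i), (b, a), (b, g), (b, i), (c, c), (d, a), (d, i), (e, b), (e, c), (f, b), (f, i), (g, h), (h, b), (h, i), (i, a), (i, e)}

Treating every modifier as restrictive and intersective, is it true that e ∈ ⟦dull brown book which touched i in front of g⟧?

no

⟦which touched i⟧ = {x : ⟨x, i⟩ ∈ ⟦touched⟧} = {a, b, d, f, h}
⟦in front of g⟧ = {x : ⟨x, g⟩ ∈ ⟦in front of⟧} = {b, c, d, e, g, h}
⟦book⟧ = {a, b, c, d, e, g, i}
… ∩ ⟦which touched i⟧ = {a, b, c, d, e, g, i} ∩ {a, b, d, f, h} = {a, b, d}
… ∩ ⟦in front of g⟧ = {a, b, d} ∩ {b, c, d, e, g, h} = {b, d}
… ∩ ⟦dull⟧ = {b, d} ∩ {a, c, d, g} = {d}
… ∩ ⟦brown⟧ = {d} ∩ {e, f, g, h, i} = ∅
⟦dull brown book which touched i in front of g⟧ = ∅; e ∉ this set.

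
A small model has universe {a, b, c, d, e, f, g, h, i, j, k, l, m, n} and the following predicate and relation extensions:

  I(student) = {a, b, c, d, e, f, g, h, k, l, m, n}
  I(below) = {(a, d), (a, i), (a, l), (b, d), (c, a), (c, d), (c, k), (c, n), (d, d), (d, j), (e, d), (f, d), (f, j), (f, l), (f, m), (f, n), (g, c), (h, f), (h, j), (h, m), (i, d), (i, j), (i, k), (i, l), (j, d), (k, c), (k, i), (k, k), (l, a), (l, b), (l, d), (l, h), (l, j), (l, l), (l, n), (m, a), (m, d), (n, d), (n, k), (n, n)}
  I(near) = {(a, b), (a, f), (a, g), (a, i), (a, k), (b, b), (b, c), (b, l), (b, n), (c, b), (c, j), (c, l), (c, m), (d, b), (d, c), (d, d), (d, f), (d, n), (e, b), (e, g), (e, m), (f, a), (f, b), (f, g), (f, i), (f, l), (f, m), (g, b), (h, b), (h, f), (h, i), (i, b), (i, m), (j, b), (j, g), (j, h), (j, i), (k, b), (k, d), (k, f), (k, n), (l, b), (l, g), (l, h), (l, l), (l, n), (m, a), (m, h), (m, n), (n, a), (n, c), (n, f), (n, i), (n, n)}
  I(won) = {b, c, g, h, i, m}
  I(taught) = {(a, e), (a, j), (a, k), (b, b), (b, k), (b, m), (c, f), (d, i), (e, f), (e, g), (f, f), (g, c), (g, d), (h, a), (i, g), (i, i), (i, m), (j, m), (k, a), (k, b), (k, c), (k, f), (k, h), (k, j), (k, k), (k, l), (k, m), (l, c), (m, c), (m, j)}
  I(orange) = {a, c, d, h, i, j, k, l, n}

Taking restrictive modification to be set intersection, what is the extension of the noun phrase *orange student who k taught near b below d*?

{a, c, l}

⟦who k taught⟧ = {x : ⟨k, x⟩ ∈ ⟦taught⟧} = {a, b, c, f, h, j, k, l, m}
⟦near b⟧ = {x : ⟨x, b⟩ ∈ ⟦near⟧} = {a, b, c, d, e, f, g, h, i, j, k, l}
⟦below d⟧ = {x : ⟨x, d⟩ ∈ ⟦below⟧} = {a, b, c, d, e, f, i, j, l, m, n}
⟦student⟧ = {a, b, c, d, e, f, g, h, k, l, m, n}
… ∩ ⟦who k taught⟧ = {a, b, c, d, e, f, g, h, k, l, m, n} ∩ {a, b, c, f, h, j, k, l, m} = {a, b, c, f, h, k, l, m}
… ∩ ⟦near b⟧ = {a, b, c, f, h, k, l, m} ∩ {a, b, c, d, e, f, g, h, i, j, k, l} = {a, b, c, f, h, k, l}
… ∩ ⟦below d⟧ = {a, b, c, f, h, k, l} ∩ {a, b, c, d, e, f, i, j, l, m, n} = {a, b, c, f, l}
… ∩ ⟦orange⟧ = {a, b, c, f, l} ∩ {a, c, d, h, i, j, k, l, n} = {a, c, l}
So ⟦orange student who k taught near b below d⟧ = {a, c, l}.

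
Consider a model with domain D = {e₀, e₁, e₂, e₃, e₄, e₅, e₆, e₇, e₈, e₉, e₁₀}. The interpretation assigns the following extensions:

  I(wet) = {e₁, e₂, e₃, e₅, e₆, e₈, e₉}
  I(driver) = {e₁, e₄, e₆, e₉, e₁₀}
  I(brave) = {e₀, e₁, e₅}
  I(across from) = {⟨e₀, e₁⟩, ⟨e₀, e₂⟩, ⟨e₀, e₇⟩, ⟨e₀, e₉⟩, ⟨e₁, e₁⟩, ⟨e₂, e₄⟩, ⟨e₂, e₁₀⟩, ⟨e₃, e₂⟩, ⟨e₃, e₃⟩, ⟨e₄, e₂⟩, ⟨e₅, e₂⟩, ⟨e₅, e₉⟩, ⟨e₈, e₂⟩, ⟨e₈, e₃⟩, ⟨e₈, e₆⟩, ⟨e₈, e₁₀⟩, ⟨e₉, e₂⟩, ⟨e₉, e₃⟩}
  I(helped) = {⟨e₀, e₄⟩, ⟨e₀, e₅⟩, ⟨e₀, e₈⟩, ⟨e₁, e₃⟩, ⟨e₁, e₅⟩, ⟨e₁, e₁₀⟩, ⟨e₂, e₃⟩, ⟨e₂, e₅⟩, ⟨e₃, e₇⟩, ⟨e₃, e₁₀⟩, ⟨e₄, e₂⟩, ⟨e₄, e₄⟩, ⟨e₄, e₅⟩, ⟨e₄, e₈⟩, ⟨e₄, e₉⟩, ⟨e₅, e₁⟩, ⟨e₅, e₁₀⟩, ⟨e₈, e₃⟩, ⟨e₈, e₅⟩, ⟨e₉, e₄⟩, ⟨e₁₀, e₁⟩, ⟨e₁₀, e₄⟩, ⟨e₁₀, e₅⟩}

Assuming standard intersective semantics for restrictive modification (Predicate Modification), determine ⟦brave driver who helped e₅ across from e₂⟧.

⟦who helped e₅⟧ = {x : ⟨x, e₅⟩ ∈ ⟦helped⟧} = {e₀, e₁, e₂, e₄, e₈, e₁₀}
⟦across from e₂⟧ = {x : ⟨x, e₂⟩ ∈ ⟦across from⟧} = {e₀, e₃, e₄, e₅, e₈, e₉}
⟦driver⟧ = {e₁, e₄, e₆, e₉, e₁₀}
… ∩ ⟦who helped e₅⟧ = {e₁, e₄, e₆, e₉, e₁₀} ∩ {e₀, e₁, e₂, e₄, e₈, e₁₀} = {e₁, e₄, e₁₀}
… ∩ ⟦across from e₂⟧ = {e₁, e₄, e₁₀} ∩ {e₀, e₃, e₄, e₅, e₈, e₉} = {e₄}
… ∩ ⟦brave⟧ = {e₄} ∩ {e₀, e₁, e₅} = ∅
So ⟦brave driver who helped e₅ across from e₂⟧ = {}.

{}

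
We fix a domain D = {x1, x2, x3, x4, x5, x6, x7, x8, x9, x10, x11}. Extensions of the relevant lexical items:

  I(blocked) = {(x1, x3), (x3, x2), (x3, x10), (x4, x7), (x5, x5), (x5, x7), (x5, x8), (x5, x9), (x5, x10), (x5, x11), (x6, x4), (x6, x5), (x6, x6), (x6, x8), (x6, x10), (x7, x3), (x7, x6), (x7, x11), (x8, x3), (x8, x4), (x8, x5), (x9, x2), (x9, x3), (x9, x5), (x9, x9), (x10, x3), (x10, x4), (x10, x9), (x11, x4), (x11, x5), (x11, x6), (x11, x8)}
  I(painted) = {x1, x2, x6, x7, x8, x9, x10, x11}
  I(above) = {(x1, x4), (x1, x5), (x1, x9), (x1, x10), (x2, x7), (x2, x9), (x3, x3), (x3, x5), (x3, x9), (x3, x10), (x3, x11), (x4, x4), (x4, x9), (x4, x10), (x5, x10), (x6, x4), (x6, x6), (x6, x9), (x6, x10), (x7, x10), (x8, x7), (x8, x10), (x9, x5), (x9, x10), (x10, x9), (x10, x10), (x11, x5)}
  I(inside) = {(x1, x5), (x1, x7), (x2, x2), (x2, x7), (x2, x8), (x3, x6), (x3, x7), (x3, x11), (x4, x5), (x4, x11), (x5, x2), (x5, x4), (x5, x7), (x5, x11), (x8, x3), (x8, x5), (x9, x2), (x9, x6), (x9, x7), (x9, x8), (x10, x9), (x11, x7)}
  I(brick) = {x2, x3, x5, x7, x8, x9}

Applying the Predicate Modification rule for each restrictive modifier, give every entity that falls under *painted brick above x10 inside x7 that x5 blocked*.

{x9}

⟦above x10⟧ = {x : ⟨x, x10⟩ ∈ ⟦above⟧} = {x1, x3, x4, x5, x6, x7, x8, x9, x10}
⟦inside x7⟧ = {x : ⟨x, x7⟩ ∈ ⟦inside⟧} = {x1, x2, x3, x5, x9, x11}
⟦that x5 blocked⟧ = {x : ⟨x5, x⟩ ∈ ⟦blocked⟧} = {x5, x7, x8, x9, x10, x11}
⟦brick⟧ = {x2, x3, x5, x7, x8, x9}
… ∩ ⟦above x10⟧ = {x2, x3, x5, x7, x8, x9} ∩ {x1, x3, x4, x5, x6, x7, x8, x9, x10} = {x3, x5, x7, x8, x9}
… ∩ ⟦inside x7⟧ = {x3, x5, x7, x8, x9} ∩ {x1, x2, x3, x5, x9, x11} = {x3, x5, x9}
… ∩ ⟦that x5 blocked⟧ = {x3, x5, x9} ∩ {x5, x7, x8, x9, x10, x11} = {x5, x9}
… ∩ ⟦painted⟧ = {x5, x9} ∩ {x1, x2, x6, x7, x8, x9, x10, x11} = {x9}
So ⟦painted brick above x10 inside x7 that x5 blocked⟧ = {x9}.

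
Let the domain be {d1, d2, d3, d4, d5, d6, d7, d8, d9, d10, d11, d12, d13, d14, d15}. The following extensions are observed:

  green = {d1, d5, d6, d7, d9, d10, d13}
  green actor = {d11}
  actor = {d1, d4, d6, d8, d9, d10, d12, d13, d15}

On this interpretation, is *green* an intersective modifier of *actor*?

⟦green⟧ ∩ ⟦actor⟧ = {d1, d5, d6, d7, d9, d10, d13} ∩ {d1, d4, d6, d8, d9, d10, d12, d13, d15} = {d1, d6, d9, d10, d13}
Observed ⟦green actor⟧ = {d11}.
These differ, so the modifier is not intersective in this model.

no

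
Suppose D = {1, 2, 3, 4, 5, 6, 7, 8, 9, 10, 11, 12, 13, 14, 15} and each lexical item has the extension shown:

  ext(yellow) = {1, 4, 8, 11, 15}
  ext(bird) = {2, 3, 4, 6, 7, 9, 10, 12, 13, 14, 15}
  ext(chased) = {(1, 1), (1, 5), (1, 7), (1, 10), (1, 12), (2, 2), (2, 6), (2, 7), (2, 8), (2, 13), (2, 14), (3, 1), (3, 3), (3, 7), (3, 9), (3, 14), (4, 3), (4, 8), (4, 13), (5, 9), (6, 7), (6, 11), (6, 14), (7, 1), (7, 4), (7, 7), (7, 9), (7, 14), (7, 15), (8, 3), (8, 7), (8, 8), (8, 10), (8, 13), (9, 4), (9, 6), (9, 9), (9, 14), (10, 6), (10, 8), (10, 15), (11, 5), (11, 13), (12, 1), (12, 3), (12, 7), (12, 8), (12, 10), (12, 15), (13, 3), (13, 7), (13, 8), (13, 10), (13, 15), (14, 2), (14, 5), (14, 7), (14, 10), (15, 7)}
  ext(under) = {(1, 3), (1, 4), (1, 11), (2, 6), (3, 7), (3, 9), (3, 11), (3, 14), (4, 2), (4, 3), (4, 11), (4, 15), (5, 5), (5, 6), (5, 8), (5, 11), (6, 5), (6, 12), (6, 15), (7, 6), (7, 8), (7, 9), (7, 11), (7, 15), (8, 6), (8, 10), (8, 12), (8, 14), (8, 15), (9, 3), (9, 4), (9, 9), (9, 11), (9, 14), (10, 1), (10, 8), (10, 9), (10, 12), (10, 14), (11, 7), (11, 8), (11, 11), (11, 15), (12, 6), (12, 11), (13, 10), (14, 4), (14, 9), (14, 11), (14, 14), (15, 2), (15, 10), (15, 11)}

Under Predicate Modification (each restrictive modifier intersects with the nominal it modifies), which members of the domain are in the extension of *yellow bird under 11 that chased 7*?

⟦under 11⟧ = {x : ⟨x, 11⟩ ∈ ⟦under⟧} = {1, 3, 4, 5, 7, 9, 11, 12, 14, 15}
⟦that chased 7⟧ = {x : ⟨x, 7⟩ ∈ ⟦chased⟧} = {1, 2, 3, 6, 7, 8, 12, 13, 14, 15}
⟦bird⟧ = {2, 3, 4, 6, 7, 9, 10, 12, 13, 14, 15}
… ∩ ⟦under 11⟧ = {2, 3, 4, 6, 7, 9, 10, 12, 13, 14, 15} ∩ {1, 3, 4, 5, 7, 9, 11, 12, 14, 15} = {3, 4, 7, 9, 12, 14, 15}
… ∩ ⟦that chased 7⟧ = {3, 4, 7, 9, 12, 14, 15} ∩ {1, 2, 3, 6, 7, 8, 12, 13, 14, 15} = {3, 7, 12, 14, 15}
… ∩ ⟦yellow⟧ = {3, 7, 12, 14, 15} ∩ {1, 4, 8, 11, 15} = {15}
So ⟦yellow bird under 11 that chased 7⟧ = {15}.

{15}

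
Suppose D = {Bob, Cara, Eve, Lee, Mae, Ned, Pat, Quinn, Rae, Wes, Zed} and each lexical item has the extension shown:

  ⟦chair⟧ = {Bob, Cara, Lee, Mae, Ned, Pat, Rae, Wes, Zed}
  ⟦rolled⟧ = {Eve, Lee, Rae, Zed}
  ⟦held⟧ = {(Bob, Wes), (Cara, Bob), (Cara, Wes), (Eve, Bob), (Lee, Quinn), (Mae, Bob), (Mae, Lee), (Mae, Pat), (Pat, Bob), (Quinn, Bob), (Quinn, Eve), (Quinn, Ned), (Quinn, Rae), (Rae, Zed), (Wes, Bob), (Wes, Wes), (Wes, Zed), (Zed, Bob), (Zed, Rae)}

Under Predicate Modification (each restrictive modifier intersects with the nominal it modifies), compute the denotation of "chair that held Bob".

⟦that held Bob⟧ = {x : ⟨x, Bob⟩ ∈ ⟦held⟧} = {Cara, Eve, Mae, Pat, Quinn, Wes, Zed}
⟦chair⟧ = {Bob, Cara, Lee, Mae, Ned, Pat, Rae, Wes, Zed}
… ∩ ⟦that held Bob⟧ = {Bob, Cara, Lee, Mae, Ned, Pat, Rae, Wes, Zed} ∩ {Cara, Eve, Mae, Pat, Quinn, Wes, Zed} = {Cara, Mae, Pat, Wes, Zed}
So ⟦chair that held Bob⟧ = {Cara, Mae, Pat, Wes, Zed}.

{Cara, Mae, Pat, Wes, Zed}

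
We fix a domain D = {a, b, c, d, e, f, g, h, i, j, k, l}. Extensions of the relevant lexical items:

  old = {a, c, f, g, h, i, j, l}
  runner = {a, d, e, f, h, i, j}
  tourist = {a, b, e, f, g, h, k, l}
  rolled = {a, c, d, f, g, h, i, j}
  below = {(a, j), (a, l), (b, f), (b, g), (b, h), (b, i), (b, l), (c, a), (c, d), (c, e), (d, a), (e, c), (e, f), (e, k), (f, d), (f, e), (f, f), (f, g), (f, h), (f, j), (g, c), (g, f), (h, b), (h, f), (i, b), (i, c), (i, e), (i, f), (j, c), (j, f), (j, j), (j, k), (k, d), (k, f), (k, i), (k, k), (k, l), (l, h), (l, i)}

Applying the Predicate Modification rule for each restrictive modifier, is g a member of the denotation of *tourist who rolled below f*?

⟦who rolled⟧ = ⟦rolled⟧ = {a, c, d, f, g, h, i, j}
⟦below f⟧ = {x : ⟨x, f⟩ ∈ ⟦below⟧} = {b, e, f, g, h, i, j, k}
⟦tourist⟧ = {a, b, e, f, g, h, k, l}
… ∩ ⟦who rolled⟧ = {a, b, e, f, g, h, k, l} ∩ {a, c, d, f, g, h, i, j} = {a, f, g, h}
… ∩ ⟦below f⟧ = {a, f, g, h} ∩ {b, e, f, g, h, i, j, k} = {f, g, h}
⟦tourist who rolled below f⟧ = {f, g, h}; g ∈ this set.

yes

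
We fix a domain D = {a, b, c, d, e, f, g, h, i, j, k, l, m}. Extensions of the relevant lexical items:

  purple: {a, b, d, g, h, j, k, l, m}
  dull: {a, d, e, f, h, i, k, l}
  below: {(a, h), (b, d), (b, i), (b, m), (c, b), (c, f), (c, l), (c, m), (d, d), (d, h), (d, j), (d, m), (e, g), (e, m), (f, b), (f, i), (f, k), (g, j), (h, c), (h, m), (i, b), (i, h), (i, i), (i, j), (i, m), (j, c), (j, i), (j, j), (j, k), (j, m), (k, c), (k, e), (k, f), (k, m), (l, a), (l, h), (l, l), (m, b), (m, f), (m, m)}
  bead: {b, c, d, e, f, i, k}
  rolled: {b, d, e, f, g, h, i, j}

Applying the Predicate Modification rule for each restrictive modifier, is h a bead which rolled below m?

⟦which rolled⟧ = ⟦rolled⟧ = {b, d, e, f, g, h, i, j}
⟦below m⟧ = {x : ⟨x, m⟩ ∈ ⟦below⟧} = {b, c, d, e, h, i, j, k, m}
⟦bead⟧ = {b, c, d, e, f, i, k}
… ∩ ⟦which rolled⟧ = {b, c, d, e, f, i, k} ∩ {b, d, e, f, g, h, i, j} = {b, d, e, f, i}
… ∩ ⟦below m⟧ = {b, d, e, f, i} ∩ {b, c, d, e, h, i, j, k, m} = {b, d, e, i}
⟦bead which rolled below m⟧ = {b, d, e, i}; h ∉ this set.

no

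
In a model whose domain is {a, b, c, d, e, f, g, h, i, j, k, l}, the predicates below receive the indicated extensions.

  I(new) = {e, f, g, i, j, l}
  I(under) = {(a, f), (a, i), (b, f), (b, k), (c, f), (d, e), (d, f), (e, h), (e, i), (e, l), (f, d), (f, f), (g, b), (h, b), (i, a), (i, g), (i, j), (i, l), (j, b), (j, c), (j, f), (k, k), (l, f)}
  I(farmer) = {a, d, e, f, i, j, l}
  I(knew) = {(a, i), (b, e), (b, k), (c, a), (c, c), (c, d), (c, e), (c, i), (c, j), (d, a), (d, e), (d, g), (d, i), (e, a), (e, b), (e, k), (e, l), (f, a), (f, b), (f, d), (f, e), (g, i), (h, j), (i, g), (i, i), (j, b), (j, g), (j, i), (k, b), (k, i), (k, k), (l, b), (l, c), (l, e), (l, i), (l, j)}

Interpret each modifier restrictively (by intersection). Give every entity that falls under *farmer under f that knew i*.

⟦under f⟧ = {x : ⟨x, f⟩ ∈ ⟦under⟧} = {a, b, c, d, f, j, l}
⟦that knew i⟧ = {x : ⟨x, i⟩ ∈ ⟦knew⟧} = {a, c, d, g, i, j, k, l}
⟦farmer⟧ = {a, d, e, f, i, j, l}
… ∩ ⟦under f⟧ = {a, d, e, f, i, j, l} ∩ {a, b, c, d, f, j, l} = {a, d, f, j, l}
… ∩ ⟦that knew i⟧ = {a, d, f, j, l} ∩ {a, c, d, g, i, j, k, l} = {a, d, j, l}
So ⟦farmer under f that knew i⟧ = {a, d, j, l}.

{a, d, j, l}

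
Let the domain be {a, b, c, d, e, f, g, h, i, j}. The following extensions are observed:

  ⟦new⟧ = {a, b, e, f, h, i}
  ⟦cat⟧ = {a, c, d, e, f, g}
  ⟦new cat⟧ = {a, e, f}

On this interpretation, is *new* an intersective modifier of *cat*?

⟦new⟧ ∩ ⟦cat⟧ = {a, b, e, f, h, i} ∩ {a, c, d, e, f, g} = {a, e, f}
Observed ⟦new cat⟧ = {a, e, f}.
These coincide, so the modifier is intersective here.

yes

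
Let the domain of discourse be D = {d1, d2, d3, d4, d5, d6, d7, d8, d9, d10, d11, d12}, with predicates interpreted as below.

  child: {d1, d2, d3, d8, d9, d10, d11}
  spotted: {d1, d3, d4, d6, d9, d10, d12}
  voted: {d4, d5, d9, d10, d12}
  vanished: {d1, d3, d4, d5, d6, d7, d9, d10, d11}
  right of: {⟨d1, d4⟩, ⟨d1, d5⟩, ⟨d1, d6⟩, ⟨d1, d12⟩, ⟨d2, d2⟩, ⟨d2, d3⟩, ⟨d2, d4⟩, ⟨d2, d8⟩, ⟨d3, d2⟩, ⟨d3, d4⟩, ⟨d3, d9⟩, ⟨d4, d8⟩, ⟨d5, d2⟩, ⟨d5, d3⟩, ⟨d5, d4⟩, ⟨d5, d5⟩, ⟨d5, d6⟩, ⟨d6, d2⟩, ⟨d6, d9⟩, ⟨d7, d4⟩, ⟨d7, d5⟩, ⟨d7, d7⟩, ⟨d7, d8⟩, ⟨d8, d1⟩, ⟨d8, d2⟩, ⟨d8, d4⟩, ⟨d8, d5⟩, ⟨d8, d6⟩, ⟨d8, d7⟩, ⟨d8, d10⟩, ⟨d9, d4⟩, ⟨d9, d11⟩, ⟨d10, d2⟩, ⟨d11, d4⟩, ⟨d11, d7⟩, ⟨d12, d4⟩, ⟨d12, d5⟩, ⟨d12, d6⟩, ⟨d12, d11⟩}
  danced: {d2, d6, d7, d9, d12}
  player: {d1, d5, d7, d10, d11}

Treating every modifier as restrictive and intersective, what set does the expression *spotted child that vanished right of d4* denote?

{d1, d3, d9}

⟦that vanished⟧ = ⟦vanished⟧ = {d1, d3, d4, d5, d6, d7, d9, d10, d11}
⟦right of d4⟧ = {x : ⟨x, d4⟩ ∈ ⟦right of⟧} = {d1, d2, d3, d5, d7, d8, d9, d11, d12}
⟦child⟧ = {d1, d2, d3, d8, d9, d10, d11}
… ∩ ⟦that vanished⟧ = {d1, d2, d3, d8, d9, d10, d11} ∩ {d1, d3, d4, d5, d6, d7, d9, d10, d11} = {d1, d3, d9, d10, d11}
… ∩ ⟦right of d4⟧ = {d1, d3, d9, d10, d11} ∩ {d1, d2, d3, d5, d7, d8, d9, d11, d12} = {d1, d3, d9, d11}
… ∩ ⟦spotted⟧ = {d1, d3, d9, d11} ∩ {d1, d3, d4, d6, d9, d10, d12} = {d1, d3, d9}
So ⟦spotted child that vanished right of d4⟧ = {d1, d3, d9}.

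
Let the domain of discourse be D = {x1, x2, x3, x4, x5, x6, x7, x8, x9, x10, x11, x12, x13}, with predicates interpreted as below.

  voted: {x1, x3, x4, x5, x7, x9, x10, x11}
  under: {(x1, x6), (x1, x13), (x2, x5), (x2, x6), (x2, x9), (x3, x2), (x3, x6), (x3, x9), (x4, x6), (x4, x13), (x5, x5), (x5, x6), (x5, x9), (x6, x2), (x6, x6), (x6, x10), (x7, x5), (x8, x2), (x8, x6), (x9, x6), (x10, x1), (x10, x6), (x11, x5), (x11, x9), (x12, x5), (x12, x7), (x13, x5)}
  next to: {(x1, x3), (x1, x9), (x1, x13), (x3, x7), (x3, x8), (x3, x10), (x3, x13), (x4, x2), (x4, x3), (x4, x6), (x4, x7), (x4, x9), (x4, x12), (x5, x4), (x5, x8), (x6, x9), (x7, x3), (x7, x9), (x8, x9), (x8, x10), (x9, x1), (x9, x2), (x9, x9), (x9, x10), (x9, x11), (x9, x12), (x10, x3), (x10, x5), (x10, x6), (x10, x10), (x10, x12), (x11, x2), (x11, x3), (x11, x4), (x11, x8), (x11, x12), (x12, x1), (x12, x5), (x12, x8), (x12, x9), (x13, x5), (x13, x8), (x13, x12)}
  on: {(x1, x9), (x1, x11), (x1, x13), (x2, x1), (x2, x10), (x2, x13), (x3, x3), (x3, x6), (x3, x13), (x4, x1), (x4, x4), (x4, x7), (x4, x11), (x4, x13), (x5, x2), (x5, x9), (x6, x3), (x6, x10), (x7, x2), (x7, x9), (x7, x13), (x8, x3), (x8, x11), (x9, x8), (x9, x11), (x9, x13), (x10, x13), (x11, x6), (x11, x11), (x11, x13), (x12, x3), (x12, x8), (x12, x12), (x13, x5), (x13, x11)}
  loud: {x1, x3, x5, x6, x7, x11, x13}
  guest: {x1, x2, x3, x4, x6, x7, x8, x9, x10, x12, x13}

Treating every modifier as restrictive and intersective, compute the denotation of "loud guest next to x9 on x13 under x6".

{x1}

⟦next to x9⟧ = {x : ⟨x, x9⟩ ∈ ⟦next to⟧} = {x1, x4, x6, x7, x8, x9, x12}
⟦on x13⟧ = {x : ⟨x, x13⟩ ∈ ⟦on⟧} = {x1, x2, x3, x4, x7, x9, x10, x11}
⟦under x6⟧ = {x : ⟨x, x6⟩ ∈ ⟦under⟧} = {x1, x2, x3, x4, x5, x6, x8, x9, x10}
⟦guest⟧ = {x1, x2, x3, x4, x6, x7, x8, x9, x10, x12, x13}
… ∩ ⟦next to x9⟧ = {x1, x2, x3, x4, x6, x7, x8, x9, x10, x12, x13} ∩ {x1, x4, x6, x7, x8, x9, x12} = {x1, x4, x6, x7, x8, x9, x12}
… ∩ ⟦on x13⟧ = {x1, x4, x6, x7, x8, x9, x12} ∩ {x1, x2, x3, x4, x7, x9, x10, x11} = {x1, x4, x7, x9}
… ∩ ⟦under x6⟧ = {x1, x4, x7, x9} ∩ {x1, x2, x3, x4, x5, x6, x8, x9, x10} = {x1, x4, x9}
… ∩ ⟦loud⟧ = {x1, x4, x9} ∩ {x1, x3, x5, x6, x7, x11, x13} = {x1}
So ⟦loud guest next to x9 on x13 under x6⟧ = {x1}.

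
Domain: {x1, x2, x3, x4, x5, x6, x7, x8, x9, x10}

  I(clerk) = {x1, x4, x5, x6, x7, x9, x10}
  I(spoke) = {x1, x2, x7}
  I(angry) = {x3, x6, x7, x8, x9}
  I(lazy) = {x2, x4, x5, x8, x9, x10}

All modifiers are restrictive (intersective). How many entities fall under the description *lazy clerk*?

⟦clerk⟧ = {x1, x4, x5, x6, x7, x9, x10}
… ∩ ⟦lazy⟧ = {x1, x4, x5, x6, x7, x9, x10} ∩ {x2, x4, x5, x8, x9, x10} = {x4, x5, x9, x10}
⟦lazy clerk⟧ = {x4, x5, x9, x10}, so the cardinality is 4.

4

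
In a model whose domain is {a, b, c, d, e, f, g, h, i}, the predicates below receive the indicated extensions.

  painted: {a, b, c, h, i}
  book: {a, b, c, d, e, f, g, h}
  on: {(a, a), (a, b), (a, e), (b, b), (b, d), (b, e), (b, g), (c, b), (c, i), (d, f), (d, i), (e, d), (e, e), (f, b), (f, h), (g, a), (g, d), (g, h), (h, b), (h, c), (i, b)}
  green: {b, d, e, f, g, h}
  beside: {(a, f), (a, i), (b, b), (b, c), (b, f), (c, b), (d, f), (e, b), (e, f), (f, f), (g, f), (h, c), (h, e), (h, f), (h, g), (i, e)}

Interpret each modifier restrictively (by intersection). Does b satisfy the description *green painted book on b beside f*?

yes

⟦on b⟧ = {x : ⟨x, b⟩ ∈ ⟦on⟧} = {a, b, c, f, h, i}
⟦beside f⟧ = {x : ⟨x, f⟩ ∈ ⟦beside⟧} = {a, b, d, e, f, g, h}
⟦book⟧ = {a, b, c, d, e, f, g, h}
… ∩ ⟦on b⟧ = {a, b, c, d, e, f, g, h} ∩ {a, b, c, f, h, i} = {a, b, c, f, h}
… ∩ ⟦beside f⟧ = {a, b, c, f, h} ∩ {a, b, d, e, f, g, h} = {a, b, f, h}
… ∩ ⟦green⟧ = {a, b, f, h} ∩ {b, d, e, f, g, h} = {b, f, h}
… ∩ ⟦painted⟧ = {b, f, h} ∩ {a, b, c, h, i} = {b, h}
⟦green painted book on b beside f⟧ = {b, h}; b ∈ this set.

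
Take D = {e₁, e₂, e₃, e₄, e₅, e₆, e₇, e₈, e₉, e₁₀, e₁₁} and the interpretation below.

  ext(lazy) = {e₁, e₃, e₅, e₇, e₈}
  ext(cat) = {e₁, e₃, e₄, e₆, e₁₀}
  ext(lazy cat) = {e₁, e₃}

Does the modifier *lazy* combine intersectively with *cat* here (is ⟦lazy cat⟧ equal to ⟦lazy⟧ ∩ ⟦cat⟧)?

yes

⟦lazy⟧ ∩ ⟦cat⟧ = {e₁, e₃, e₅, e₇, e₈} ∩ {e₁, e₃, e₄, e₆, e₁₀} = {e₁, e₃}
Observed ⟦lazy cat⟧ = {e₁, e₃}.
These coincide, so the modifier is intersective here.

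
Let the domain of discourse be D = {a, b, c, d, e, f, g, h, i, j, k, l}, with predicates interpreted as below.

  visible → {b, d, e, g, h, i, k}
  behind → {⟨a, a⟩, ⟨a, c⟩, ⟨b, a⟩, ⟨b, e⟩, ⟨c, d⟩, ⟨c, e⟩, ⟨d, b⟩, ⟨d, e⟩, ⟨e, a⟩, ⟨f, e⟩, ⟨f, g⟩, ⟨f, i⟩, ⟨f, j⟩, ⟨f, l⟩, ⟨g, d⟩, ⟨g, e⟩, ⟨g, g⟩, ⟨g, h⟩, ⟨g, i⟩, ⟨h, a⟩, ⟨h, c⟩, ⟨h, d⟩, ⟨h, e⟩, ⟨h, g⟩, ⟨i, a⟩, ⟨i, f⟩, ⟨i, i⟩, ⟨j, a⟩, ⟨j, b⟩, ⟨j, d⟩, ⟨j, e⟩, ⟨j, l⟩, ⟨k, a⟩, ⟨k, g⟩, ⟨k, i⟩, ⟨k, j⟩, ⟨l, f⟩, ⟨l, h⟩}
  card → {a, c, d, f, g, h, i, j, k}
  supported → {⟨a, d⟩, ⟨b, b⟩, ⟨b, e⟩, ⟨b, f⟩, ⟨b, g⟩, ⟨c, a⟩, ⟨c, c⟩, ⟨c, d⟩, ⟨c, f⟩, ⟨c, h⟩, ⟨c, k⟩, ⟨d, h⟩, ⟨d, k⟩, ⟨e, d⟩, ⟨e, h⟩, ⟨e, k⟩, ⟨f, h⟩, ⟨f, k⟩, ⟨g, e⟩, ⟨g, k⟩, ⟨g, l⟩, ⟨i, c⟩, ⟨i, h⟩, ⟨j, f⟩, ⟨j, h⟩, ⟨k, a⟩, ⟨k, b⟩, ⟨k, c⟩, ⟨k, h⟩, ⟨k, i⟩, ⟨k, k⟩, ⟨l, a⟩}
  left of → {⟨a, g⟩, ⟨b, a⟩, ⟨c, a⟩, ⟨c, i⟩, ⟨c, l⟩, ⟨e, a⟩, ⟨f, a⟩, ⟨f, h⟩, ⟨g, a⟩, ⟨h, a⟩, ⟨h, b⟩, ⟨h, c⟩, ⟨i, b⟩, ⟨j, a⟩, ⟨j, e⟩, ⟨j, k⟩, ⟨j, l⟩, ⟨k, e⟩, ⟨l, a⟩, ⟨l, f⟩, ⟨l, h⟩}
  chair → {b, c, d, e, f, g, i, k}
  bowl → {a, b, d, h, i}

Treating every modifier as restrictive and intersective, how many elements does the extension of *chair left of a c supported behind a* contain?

0

⟦left of a⟧ = {x : ⟨x, a⟩ ∈ ⟦left of⟧} = {b, c, e, f, g, h, j, l}
⟦c supported⟧ = {x : ⟨c, x⟩ ∈ ⟦supported⟧} = {a, c, d, f, h, k}
⟦behind a⟧ = {x : ⟨x, a⟩ ∈ ⟦behind⟧} = {a, b, e, h, i, j, k}
⟦chair⟧ = {b, c, d, e, f, g, i, k}
… ∩ ⟦left of a⟧ = {b, c, d, e, f, g, i, k} ∩ {b, c, e, f, g, h, j, l} = {b, c, e, f, g}
… ∩ ⟦c supported⟧ = {b, c, e, f, g} ∩ {a, c, d, f, h, k} = {c, f}
… ∩ ⟦behind a⟧ = {c, f} ∩ {a, b, e, h, i, j, k} = ∅
⟦chair left of a c supported behind a⟧ = ∅, so the cardinality is 0.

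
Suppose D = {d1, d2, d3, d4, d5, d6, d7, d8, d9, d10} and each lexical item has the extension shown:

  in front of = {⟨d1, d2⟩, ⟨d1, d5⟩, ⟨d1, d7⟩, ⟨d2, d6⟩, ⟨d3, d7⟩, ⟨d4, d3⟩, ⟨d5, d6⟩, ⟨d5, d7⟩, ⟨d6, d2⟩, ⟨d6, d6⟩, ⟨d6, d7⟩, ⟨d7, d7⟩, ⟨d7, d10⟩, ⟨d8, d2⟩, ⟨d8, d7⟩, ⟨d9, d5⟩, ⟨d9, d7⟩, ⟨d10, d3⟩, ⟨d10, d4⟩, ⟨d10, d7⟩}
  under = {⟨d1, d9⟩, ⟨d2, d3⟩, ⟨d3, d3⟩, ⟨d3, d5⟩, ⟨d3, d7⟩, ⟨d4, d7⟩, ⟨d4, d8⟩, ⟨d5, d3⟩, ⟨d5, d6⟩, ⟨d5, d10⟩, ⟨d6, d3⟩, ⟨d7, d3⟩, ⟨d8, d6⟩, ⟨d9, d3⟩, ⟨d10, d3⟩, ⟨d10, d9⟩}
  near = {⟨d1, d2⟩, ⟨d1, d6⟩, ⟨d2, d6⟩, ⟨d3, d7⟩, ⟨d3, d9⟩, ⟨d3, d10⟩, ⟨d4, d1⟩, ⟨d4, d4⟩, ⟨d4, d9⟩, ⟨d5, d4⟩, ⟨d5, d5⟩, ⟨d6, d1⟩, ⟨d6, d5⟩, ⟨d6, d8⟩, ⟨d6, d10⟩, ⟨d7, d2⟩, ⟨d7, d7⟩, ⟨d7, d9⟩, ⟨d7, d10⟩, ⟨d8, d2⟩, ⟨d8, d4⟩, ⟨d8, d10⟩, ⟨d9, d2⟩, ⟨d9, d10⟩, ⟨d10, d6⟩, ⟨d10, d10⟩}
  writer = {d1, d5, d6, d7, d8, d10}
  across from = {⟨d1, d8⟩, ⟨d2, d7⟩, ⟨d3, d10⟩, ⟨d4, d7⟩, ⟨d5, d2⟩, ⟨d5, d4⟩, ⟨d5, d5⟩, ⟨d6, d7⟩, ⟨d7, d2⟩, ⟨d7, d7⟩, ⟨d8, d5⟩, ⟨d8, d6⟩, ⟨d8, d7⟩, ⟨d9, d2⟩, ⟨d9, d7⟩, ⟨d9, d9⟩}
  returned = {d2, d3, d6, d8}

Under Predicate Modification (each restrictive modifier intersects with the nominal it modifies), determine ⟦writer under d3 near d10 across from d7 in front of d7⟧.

{d6, d7}

⟦under d3⟧ = {x : ⟨x, d3⟩ ∈ ⟦under⟧} = {d2, d3, d5, d6, d7, d9, d10}
⟦near d10⟧ = {x : ⟨x, d10⟩ ∈ ⟦near⟧} = {d3, d6, d7, d8, d9, d10}
⟦across from d7⟧ = {x : ⟨x, d7⟩ ∈ ⟦across from⟧} = {d2, d4, d6, d7, d8, d9}
⟦in front of d7⟧ = {x : ⟨x, d7⟩ ∈ ⟦in front of⟧} = {d1, d3, d5, d6, d7, d8, d9, d10}
⟦writer⟧ = {d1, d5, d6, d7, d8, d10}
… ∩ ⟦under d3⟧ = {d1, d5, d6, d7, d8, d10} ∩ {d2, d3, d5, d6, d7, d9, d10} = {d5, d6, d7, d10}
… ∩ ⟦near d10⟧ = {d5, d6, d7, d10} ∩ {d3, d6, d7, d8, d9, d10} = {d6, d7, d10}
… ∩ ⟦across from d7⟧ = {d6, d7, d10} ∩ {d2, d4, d6, d7, d8, d9} = {d6, d7}
… ∩ ⟦in front of d7⟧ = {d6, d7} ∩ {d1, d3, d5, d6, d7, d8, d9, d10} = {d6, d7}
So ⟦writer under d3 near d10 across from d7 in front of d7⟧ = {d6, d7}.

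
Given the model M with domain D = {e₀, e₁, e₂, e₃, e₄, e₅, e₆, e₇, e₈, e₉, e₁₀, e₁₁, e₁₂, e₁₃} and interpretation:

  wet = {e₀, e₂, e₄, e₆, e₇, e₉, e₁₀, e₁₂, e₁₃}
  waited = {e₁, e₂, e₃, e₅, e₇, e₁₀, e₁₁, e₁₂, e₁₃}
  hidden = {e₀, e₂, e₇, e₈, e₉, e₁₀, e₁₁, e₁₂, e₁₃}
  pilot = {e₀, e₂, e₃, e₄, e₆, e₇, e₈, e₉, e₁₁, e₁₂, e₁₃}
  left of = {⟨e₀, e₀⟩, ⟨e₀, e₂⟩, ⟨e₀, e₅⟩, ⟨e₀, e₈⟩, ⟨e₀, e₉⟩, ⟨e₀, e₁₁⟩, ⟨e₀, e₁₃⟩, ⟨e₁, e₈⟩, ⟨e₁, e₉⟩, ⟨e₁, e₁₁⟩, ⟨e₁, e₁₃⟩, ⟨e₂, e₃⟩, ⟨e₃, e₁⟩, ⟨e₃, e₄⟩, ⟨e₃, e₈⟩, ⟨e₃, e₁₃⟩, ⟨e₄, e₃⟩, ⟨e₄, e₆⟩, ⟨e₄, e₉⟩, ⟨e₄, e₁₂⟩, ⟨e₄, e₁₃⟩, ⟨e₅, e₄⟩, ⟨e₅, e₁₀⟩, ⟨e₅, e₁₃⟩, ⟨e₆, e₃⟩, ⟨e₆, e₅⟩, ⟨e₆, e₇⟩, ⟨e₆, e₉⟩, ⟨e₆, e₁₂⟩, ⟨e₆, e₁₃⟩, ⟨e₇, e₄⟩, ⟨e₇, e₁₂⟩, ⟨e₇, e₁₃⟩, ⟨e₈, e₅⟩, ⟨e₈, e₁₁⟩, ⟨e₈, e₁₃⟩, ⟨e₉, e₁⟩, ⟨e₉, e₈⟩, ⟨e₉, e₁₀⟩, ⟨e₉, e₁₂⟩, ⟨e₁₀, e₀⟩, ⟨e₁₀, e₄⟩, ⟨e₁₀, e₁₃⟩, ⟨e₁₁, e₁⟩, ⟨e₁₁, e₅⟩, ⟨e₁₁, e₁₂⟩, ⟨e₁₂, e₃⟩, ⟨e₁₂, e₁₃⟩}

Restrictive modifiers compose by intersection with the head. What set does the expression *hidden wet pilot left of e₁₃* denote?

⟦left of e₁₃⟧ = {x : ⟨x, e₁₃⟩ ∈ ⟦left of⟧} = {e₀, e₁, e₃, e₄, e₅, e₆, e₇, e₈, e₁₀, e₁₂}
⟦pilot⟧ = {e₀, e₂, e₃, e₄, e₆, e₇, e₈, e₉, e₁₁, e₁₂, e₁₃}
… ∩ ⟦left of e₁₃⟧ = {e₀, e₂, e₃, e₄, e₆, e₇, e₈, e₉, e₁₁, e₁₂, e₁₃} ∩ {e₀, e₁, e₃, e₄, e₅, e₆, e₇, e₈, e₁₀, e₁₂} = {e₀, e₃, e₄, e₆, e₇, e₈, e₁₂}
… ∩ ⟦hidden⟧ = {e₀, e₃, e₄, e₆, e₇, e₈, e₁₂} ∩ {e₀, e₂, e₇, e₈, e₉, e₁₀, e₁₁, e₁₂, e₁₃} = {e₀, e₇, e₈, e₁₂}
… ∩ ⟦wet⟧ = {e₀, e₇, e₈, e₁₂} ∩ {e₀, e₂, e₄, e₆, e₇, e₉, e₁₀, e₁₂, e₁₃} = {e₀, e₇, e₁₂}
So ⟦hidden wet pilot left of e₁₃⟧ = {e₀, e₇, e₁₂}.

{e₀, e₇, e₁₂}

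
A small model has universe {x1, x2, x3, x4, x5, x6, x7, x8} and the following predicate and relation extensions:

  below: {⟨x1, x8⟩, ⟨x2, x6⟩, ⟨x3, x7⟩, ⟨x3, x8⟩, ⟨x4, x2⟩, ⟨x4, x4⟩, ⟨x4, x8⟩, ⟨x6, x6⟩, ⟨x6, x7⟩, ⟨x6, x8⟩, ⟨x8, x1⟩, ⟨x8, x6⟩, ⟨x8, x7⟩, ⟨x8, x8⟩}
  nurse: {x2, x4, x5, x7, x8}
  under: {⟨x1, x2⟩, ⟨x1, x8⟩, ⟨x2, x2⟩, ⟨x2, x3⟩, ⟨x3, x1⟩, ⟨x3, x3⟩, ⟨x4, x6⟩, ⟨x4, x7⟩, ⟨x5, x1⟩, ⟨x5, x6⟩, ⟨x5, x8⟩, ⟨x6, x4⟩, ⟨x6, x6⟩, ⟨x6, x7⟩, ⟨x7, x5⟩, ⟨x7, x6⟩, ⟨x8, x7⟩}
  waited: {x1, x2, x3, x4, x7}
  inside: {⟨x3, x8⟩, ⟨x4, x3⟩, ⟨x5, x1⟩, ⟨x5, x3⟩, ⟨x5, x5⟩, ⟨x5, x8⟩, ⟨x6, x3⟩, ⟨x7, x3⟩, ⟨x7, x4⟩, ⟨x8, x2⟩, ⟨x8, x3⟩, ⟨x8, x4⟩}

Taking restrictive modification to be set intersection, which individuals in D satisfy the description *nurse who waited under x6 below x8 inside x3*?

{x4}

⟦who waited⟧ = ⟦waited⟧ = {x1, x2, x3, x4, x7}
⟦under x6⟧ = {x : ⟨x, x6⟩ ∈ ⟦under⟧} = {x4, x5, x6, x7}
⟦below x8⟧ = {x : ⟨x, x8⟩ ∈ ⟦below⟧} = {x1, x3, x4, x6, x8}
⟦inside x3⟧ = {x : ⟨x, x3⟩ ∈ ⟦inside⟧} = {x4, x5, x6, x7, x8}
⟦nurse⟧ = {x2, x4, x5, x7, x8}
… ∩ ⟦who waited⟧ = {x2, x4, x5, x7, x8} ∩ {x1, x2, x3, x4, x7} = {x2, x4, x7}
… ∩ ⟦under x6⟧ = {x2, x4, x7} ∩ {x4, x5, x6, x7} = {x4, x7}
… ∩ ⟦below x8⟧ = {x4, x7} ∩ {x1, x3, x4, x6, x8} = {x4}
… ∩ ⟦inside x3⟧ = {x4} ∩ {x4, x5, x6, x7, x8} = {x4}
So ⟦nurse who waited under x6 below x8 inside x3⟧ = {x4}.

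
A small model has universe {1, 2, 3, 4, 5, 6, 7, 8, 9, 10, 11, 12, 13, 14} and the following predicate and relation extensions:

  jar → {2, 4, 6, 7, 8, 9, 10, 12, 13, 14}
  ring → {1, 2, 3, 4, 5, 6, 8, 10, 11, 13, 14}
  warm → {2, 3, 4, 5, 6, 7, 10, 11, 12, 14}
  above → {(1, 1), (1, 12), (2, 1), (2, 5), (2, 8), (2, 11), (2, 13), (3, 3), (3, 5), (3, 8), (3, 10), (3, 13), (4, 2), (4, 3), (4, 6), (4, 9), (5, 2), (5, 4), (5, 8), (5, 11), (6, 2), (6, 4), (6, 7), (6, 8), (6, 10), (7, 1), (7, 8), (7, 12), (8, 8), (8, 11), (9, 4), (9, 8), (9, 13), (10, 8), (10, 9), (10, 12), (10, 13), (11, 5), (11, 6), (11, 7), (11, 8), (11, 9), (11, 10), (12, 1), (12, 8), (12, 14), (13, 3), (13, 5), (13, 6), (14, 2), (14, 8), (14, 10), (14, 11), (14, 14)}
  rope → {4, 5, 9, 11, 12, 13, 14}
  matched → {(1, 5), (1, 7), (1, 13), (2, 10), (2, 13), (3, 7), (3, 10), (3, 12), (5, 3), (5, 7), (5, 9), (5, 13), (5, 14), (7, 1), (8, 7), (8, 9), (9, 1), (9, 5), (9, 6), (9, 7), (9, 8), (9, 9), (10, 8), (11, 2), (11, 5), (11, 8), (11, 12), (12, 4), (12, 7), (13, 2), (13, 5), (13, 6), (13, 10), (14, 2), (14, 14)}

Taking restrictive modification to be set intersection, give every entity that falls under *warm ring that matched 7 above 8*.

{3, 5}

⟦that matched 7⟧ = {x : ⟨x, 7⟩ ∈ ⟦matched⟧} = {1, 3, 5, 8, 9, 12}
⟦above 8⟧ = {x : ⟨x, 8⟩ ∈ ⟦above⟧} = {2, 3, 5, 6, 7, 8, 9, 10, 11, 12, 14}
⟦ring⟧ = {1, 2, 3, 4, 5, 6, 8, 10, 11, 13, 14}
… ∩ ⟦that matched 7⟧ = {1, 2, 3, 4, 5, 6, 8, 10, 11, 13, 14} ∩ {1, 3, 5, 8, 9, 12} = {1, 3, 5, 8}
… ∩ ⟦above 8⟧ = {1, 3, 5, 8} ∩ {2, 3, 5, 6, 7, 8, 9, 10, 11, 12, 14} = {3, 5, 8}
… ∩ ⟦warm⟧ = {3, 5, 8} ∩ {2, 3, 4, 5, 6, 7, 10, 11, 12, 14} = {3, 5}
So ⟦warm ring that matched 7 above 8⟧ = {3, 5}.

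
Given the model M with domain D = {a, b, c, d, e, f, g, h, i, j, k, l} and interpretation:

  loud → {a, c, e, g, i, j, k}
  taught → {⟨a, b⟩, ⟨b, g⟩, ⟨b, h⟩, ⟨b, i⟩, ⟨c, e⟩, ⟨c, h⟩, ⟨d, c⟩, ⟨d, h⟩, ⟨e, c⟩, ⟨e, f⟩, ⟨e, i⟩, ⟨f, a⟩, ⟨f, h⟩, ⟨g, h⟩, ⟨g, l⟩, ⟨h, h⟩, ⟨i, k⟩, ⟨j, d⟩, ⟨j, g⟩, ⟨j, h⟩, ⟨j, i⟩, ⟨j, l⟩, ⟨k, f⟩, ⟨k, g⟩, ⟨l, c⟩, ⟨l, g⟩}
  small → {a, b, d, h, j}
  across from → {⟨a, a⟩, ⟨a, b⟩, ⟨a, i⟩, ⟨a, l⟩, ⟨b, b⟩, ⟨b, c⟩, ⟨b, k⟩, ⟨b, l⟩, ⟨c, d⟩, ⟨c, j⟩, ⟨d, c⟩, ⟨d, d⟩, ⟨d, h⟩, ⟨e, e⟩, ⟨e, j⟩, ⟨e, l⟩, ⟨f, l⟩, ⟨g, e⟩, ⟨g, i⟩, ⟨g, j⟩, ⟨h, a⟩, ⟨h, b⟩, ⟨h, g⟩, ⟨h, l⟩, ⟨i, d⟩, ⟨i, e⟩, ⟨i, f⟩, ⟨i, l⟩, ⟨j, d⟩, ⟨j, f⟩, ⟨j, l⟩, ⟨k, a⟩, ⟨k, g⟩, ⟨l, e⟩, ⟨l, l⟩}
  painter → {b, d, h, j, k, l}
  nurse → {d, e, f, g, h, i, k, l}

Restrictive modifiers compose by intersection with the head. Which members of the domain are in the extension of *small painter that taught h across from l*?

⟦that taught h⟧ = {x : ⟨x, h⟩ ∈ ⟦taught⟧} = {b, c, d, f, g, h, j}
⟦across from l⟧ = {x : ⟨x, l⟩ ∈ ⟦across from⟧} = {a, b, e, f, h, i, j, l}
⟦painter⟧ = {b, d, h, j, k, l}
… ∩ ⟦that taught h⟧ = {b, d, h, j, k, l} ∩ {b, c, d, f, g, h, j} = {b, d, h, j}
… ∩ ⟦across from l⟧ = {b, d, h, j} ∩ {a, b, e, f, h, i, j, l} = {b, h, j}
… ∩ ⟦small⟧ = {b, h, j} ∩ {a, b, d, h, j} = {b, h, j}
So ⟦small painter that taught h across from l⟧ = {b, h, j}.

{b, h, j}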